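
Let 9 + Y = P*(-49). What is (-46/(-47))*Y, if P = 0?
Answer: -414/47 ≈ -8.8085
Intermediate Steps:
Y = -9 (Y = -9 + 0*(-49) = -9 + 0 = -9)
(-46/(-47))*Y = -46/(-47)*(-9) = -46*(-1/47)*(-9) = (46/47)*(-9) = -414/47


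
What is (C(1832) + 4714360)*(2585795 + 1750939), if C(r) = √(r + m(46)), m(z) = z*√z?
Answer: 20444925300240 + 4336734*√(1832 + 46*√46) ≈ 2.0445e+13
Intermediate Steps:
m(z) = z^(3/2)
C(r) = √(r + 46*√46) (C(r) = √(r + 46^(3/2)) = √(r + 46*√46))
(C(1832) + 4714360)*(2585795 + 1750939) = (√(1832 + 46*√46) + 4714360)*(2585795 + 1750939) = (4714360 + √(1832 + 46*√46))*4336734 = 20444925300240 + 4336734*√(1832 + 46*√46)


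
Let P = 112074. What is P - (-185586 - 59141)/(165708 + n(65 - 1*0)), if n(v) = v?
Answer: 18579087929/165773 ≈ 1.1208e+5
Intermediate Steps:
P - (-185586 - 59141)/(165708 + n(65 - 1*0)) = 112074 - (-185586 - 59141)/(165708 + (65 - 1*0)) = 112074 - (-244727)/(165708 + (65 + 0)) = 112074 - (-244727)/(165708 + 65) = 112074 - (-244727)/165773 = 112074 - 1*(-244727/165773) = 112074 + 244727/165773 = 18579087929/165773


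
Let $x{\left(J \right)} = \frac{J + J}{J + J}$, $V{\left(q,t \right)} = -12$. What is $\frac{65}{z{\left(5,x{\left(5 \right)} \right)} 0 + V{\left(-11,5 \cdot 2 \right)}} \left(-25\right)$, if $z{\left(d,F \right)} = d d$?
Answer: $\frac{1625}{12} \approx 135.42$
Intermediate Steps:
$x{\left(J \right)} = 1$ ($x{\left(J \right)} = \frac{2 J}{2 J} = 2 J \frac{1}{2 J} = 1$)
$z{\left(d,F \right)} = d^{2}$
$\frac{65}{z{\left(5,x{\left(5 \right)} \right)} 0 + V{\left(-11,5 \cdot 2 \right)}} \left(-25\right) = \frac{65}{5^{2} \cdot 0 - 12} \left(-25\right) = \frac{65}{25 \cdot 0 - 12} \left(-25\right) = \frac{65}{0 - 12} \left(-25\right) = \frac{65}{-12} \left(-25\right) = 65 \left(- \frac{1}{12}\right) \left(-25\right) = \left(- \frac{65}{12}\right) \left(-25\right) = \frac{1625}{12}$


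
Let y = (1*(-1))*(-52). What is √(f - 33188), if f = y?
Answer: 4*I*√2071 ≈ 182.03*I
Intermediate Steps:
y = 52 (y = -1*(-52) = 52)
f = 52
√(f - 33188) = √(52 - 33188) = √(-33136) = 4*I*√2071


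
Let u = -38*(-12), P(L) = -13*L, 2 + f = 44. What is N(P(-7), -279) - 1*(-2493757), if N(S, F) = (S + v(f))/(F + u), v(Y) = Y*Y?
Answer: 441396844/177 ≈ 2.4938e+6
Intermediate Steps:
f = 42 (f = -2 + 44 = 42)
v(Y) = Y²
u = 456
N(S, F) = (1764 + S)/(456 + F) (N(S, F) = (S + 42²)/(F + 456) = (S + 1764)/(456 + F) = (1764 + S)/(456 + F))
N(P(-7), -279) - 1*(-2493757) = (1764 - 13*(-7))/(456 - 279) - 1*(-2493757) = (1764 + 91)/177 + 2493757 = (1/177)*1855 + 2493757 = 1855/177 + 2493757 = 441396844/177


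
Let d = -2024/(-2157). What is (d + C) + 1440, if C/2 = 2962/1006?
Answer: 1569765346/1084971 ≈ 1446.8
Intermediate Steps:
d = 2024/2157 (d = -2024*(-1/2157) = 2024/2157 ≈ 0.93834)
C = 2962/503 (C = 2*(2962/1006) = 2*(2962*(1/1006)) = 2*(1481/503) = 2962/503 ≈ 5.8887)
(d + C) + 1440 = (2024/2157 + 2962/503) + 1440 = 7407106/1084971 + 1440 = 1569765346/1084971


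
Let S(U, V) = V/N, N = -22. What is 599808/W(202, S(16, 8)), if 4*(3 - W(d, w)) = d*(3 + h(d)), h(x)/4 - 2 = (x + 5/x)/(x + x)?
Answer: -242322432/264019 ≈ -917.82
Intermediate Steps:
h(x) = 8 + 2*(x + 5/x)/x (h(x) = 8 + 4*((x + 5/x)/(x + x)) = 8 + 4*((x + 5/x)/((2*x))) = 8 + 4*((x + 5/x)*(1/(2*x))) = 8 + 4*((x + 5/x)/(2*x)) = 8 + 2*(x + 5/x)/x)
S(U, V) = -V/22 (S(U, V) = V/(-22) = V*(-1/22) = -V/22)
W(d, w) = 3 - d*(13 + 10/d²)/4 (W(d, w) = 3 - d*(3 + (10 + 10/d²))/4 = 3 - d*(13 + 10/d²)/4)
599808/W(202, S(16, 8)) = 599808/(3 - 13/4*202 - 5/2/202) = 599808/(3 - 1313/2 - 5/2*1/202) = 599808/(3 - 1313/2 - 5/404) = 599808/(-264019/404) = 599808*(-404/264019) = -242322432/264019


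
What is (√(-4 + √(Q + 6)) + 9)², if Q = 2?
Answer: (9 + I*√2*√(2 - √2))² ≈ 79.828 + 19.483*I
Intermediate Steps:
(√(-4 + √(Q + 6)) + 9)² = (√(-4 + √(2 + 6)) + 9)² = (√(-4 + √8) + 9)² = (√(-4 + 2*√2) + 9)² = (9 + √(-4 + 2*√2))²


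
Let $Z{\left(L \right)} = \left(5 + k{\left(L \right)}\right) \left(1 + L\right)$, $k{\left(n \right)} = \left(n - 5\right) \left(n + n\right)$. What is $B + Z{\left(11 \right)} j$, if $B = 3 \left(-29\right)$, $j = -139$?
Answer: $-228603$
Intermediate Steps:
$k{\left(n \right)} = 2 n \left(-5 + n\right)$ ($k{\left(n \right)} = \left(-5 + n\right) 2 n = 2 n \left(-5 + n\right)$)
$B = -87$
$Z{\left(L \right)} = \left(1 + L\right) \left(5 + 2 L \left(-5 + L\right)\right)$ ($Z{\left(L \right)} = \left(5 + 2 L \left(-5 + L\right)\right) \left(1 + L\right) = \left(1 + L\right) \left(5 + 2 L \left(-5 + L\right)\right)$)
$B + Z{\left(11 \right)} j = -87 + \left(5 - 8 \cdot 11^{2} - 55 + 2 \cdot 11^{3}\right) \left(-139\right) = -87 + \left(5 - 968 - 55 + 2 \cdot 1331\right) \left(-139\right) = -87 + \left(5 - 968 - 55 + 2662\right) \left(-139\right) = -87 + 1644 \left(-139\right) = -87 - 228516 = -228603$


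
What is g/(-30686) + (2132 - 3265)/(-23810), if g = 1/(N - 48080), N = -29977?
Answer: 678456580094/14257767899655 ≈ 0.047585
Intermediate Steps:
g = -1/78057 (g = 1/(-29977 - 48080) = 1/(-78057) = -1/78057 ≈ -1.2811e-5)
g/(-30686) + (2132 - 3265)/(-23810) = -1/78057/(-30686) + (2132 - 3265)/(-23810) = -1/78057*(-1/30686) - 1133*(-1/23810) = 1/2395257102 + 1133/23810 = 678456580094/14257767899655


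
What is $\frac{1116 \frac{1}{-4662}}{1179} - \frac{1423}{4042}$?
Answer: $- \frac{434779307}{1234269162} \approx -0.35226$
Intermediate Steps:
$\frac{1116 \frac{1}{-4662}}{1179} - \frac{1423}{4042} = 1116 \left(- \frac{1}{4662}\right) \frac{1}{1179} - \frac{1423}{4042} = \left(- \frac{62}{259}\right) \frac{1}{1179} - \frac{1423}{4042} = - \frac{62}{305361} - \frac{1423}{4042} = - \frac{434779307}{1234269162}$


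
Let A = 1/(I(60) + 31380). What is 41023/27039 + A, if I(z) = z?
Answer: 429930053/283368720 ≈ 1.5172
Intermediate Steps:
A = 1/31440 (A = 1/(60 + 31380) = 1/31440 ≈ 3.1807e-5)
41023/27039 + A = 41023/27039 + 1/31440 = 429930053/283368720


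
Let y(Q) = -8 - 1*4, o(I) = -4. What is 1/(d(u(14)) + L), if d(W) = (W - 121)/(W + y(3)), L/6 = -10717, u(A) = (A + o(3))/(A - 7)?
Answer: -74/4757511 ≈ -1.5554e-5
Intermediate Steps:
y(Q) = -12 (y(Q) = -8 - 4 = -12)
u(A) = (-4 + A)/(-7 + A) (u(A) = (A - 4)/(A - 7) = (-4 + A)/(-7 + A))
L = -64302 (L = 6*(-10717) = -64302)
d(W) = (-121 + W)/(-12 + W) (d(W) = (W - 121)/(W - 12) = (-121 + W)/(-12 + W))
1/(d(u(14)) + L) = 1/((-121 + (-4 + 14)/(-7 + 14))/(-12 + (-4 + 14)/(-7 + 14)) - 64302) = 1/((-121 + 10/7)/(-12 + 10/7) - 64302) = 1/(-837/7/(-74/7) - 64302) = 1/(-7/74*(-837/7) - 64302) = 1/(837/74 - 64302) = 1/(-4757511/74) = -74/4757511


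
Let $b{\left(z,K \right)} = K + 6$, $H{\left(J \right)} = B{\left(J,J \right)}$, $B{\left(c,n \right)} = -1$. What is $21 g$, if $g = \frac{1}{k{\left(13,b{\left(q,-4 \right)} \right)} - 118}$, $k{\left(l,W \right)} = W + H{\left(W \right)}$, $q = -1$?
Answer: $- \frac{7}{39} \approx -0.17949$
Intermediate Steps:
$H{\left(J \right)} = -1$
$b{\left(z,K \right)} = 6 + K$
$k{\left(l,W \right)} = -1 + W$ ($k{\left(l,W \right)} = W - 1 = -1 + W$)
$g = - \frac{1}{117}$ ($g = \frac{1}{\left(-1 + \left(6 - 4\right)\right) - 118} = \frac{1}{\left(-1 + 2\right) - 118} = \frac{1}{1 - 118} = \frac{1}{-117} = - \frac{1}{117} \approx -0.008547$)
$21 g = 21 \left(- \frac{1}{117}\right) = - \frac{7}{39}$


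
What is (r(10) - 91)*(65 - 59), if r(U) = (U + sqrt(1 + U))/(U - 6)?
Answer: -531 + 3*sqrt(11)/2 ≈ -526.03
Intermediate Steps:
r(U) = (U + sqrt(1 + U))/(-6 + U)
(r(10) - 91)*(65 - 59) = ((10 + sqrt(1 + 10))/(-6 + 10) - 91)*(65 - 59) = ((10 + sqrt(11))/4 - 91)*6 = ((5/2 + sqrt(11)/4) - 91)*6 = (-177/2 + sqrt(11)/4)*6 = -531 + 3*sqrt(11)/2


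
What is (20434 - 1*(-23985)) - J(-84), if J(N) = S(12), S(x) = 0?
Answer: 44419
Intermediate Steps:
J(N) = 0
(20434 - 1*(-23985)) - J(-84) = (20434 - 1*(-23985)) - 1*0 = (20434 + 23985) + 0 = 44419 + 0 = 44419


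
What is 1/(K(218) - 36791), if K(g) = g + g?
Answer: -1/36355 ≈ -2.7507e-5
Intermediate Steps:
K(g) = 2*g
1/(K(218) - 36791) = 1/(2*218 - 36791) = 1/(436 - 36791) = 1/(-36355) = -1/36355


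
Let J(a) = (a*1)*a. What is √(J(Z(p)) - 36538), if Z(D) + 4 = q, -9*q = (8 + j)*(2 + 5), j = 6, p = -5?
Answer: I*√2941622/9 ≈ 190.57*I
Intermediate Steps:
q = -98/9 (q = -(8 + 6)*(2 + 5)/9 = -14*7/9 = -⅑*98 = -98/9 ≈ -10.889)
Z(D) = -134/9 (Z(D) = -4 - 98/9 = -134/9)
J(a) = a² (J(a) = a*a = a²)
√(J(Z(p)) - 36538) = √((-134/9)² - 36538) = √(17956/81 - 36538) = √(-2941622/81) = I*√2941622/9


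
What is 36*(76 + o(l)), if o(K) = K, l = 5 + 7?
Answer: 3168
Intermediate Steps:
l = 12
36*(76 + o(l)) = 36*(76 + 12) = 36*88 = 3168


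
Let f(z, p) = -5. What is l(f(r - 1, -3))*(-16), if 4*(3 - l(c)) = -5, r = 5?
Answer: -68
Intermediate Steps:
l(c) = 17/4 (l(c) = 3 - 1/4*(-5) = 3 + 5/4 = 17/4)
l(f(r - 1, -3))*(-16) = (17/4)*(-16) = -68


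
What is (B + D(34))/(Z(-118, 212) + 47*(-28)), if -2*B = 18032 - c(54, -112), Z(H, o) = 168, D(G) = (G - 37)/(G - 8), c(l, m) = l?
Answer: 233717/29848 ≈ 7.8302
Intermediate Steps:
D(G) = (-37 + G)/(-8 + G)
B = -8989 (B = -(18032 - 1*54)/2 = -(18032 - 54)/2 = -1/2*17978 = -8989)
(B + D(34))/(Z(-118, 212) + 47*(-28)) = (-8989 + (-37 + 34)/(-8 + 34))/(168 + 47*(-28)) = (-8989 - 3/26)/(168 - 1316) = (-8989 + (1/26)*(-3))/(-1148) = (-8989 - 3/26)*(-1/1148) = -233717/26*(-1/1148) = 233717/29848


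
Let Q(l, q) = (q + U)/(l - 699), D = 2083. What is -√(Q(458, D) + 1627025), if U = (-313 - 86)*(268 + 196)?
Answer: -√94543354798/241 ≈ -1275.8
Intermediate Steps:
U = -185136 (U = -399*464 = -185136)
Q(l, q) = (-185136 + q)/(-699 + l) (Q(l, q) = (q - 185136)/(l - 699) = (-185136 + q)/(-699 + l))
-√(Q(458, D) + 1627025) = -√((-185136 + 2083)/(-699 + 458) + 1627025) = -√(-183053/(-241) + 1627025) = -√(-1/241*(-183053) + 1627025) = -√(183053/241 + 1627025) = -√(392296078/241) = -√94543354798/241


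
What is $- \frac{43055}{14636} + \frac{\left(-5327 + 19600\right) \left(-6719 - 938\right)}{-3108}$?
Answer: $\frac{14280452113}{406149} \approx 35161.0$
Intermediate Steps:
$- \frac{43055}{14636} + \frac{\left(-5327 + 19600\right) \left(-6719 - 938\right)}{-3108} = \left(-43055\right) \frac{1}{14636} + 14273 \left(-7657\right) \left(- \frac{1}{3108}\right) = - \frac{43055}{14636} - - \frac{15612623}{444} = - \frac{43055}{14636} + \frac{15612623}{444} = \frac{14280452113}{406149}$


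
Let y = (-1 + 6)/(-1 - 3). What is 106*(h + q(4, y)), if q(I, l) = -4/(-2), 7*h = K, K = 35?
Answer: 742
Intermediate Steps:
h = 5 (h = (⅐)*35 = 5)
y = -5/4 (y = 5/(-4) = 5*(-¼) = -5/4 ≈ -1.2500)
q(I, l) = 2 (q(I, l) = -4*(-½) = 2)
106*(h + q(4, y)) = 106*(5 + 2) = 106*7 = 742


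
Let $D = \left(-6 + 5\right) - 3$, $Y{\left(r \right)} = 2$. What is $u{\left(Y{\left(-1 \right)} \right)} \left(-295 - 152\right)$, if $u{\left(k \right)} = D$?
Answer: $1788$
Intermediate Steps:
$D = -4$ ($D = -1 - 3 = -4$)
$u{\left(k \right)} = -4$
$u{\left(Y{\left(-1 \right)} \right)} \left(-295 - 152\right) = - 4 \left(-295 - 152\right) = \left(-4\right) \left(-447\right) = 1788$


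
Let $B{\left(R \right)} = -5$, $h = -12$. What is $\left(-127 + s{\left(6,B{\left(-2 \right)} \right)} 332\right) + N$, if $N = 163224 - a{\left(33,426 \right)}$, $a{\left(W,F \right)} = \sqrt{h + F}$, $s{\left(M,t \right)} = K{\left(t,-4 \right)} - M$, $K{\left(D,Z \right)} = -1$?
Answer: $160773 - 3 \sqrt{46} \approx 1.6075 \cdot 10^{5}$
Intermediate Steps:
$s{\left(M,t \right)} = -1 - M$
$a{\left(W,F \right)} = \sqrt{-12 + F}$
$N = 163224 - 3 \sqrt{46}$ ($N = 163224 - \sqrt{-12 + 426} = 163224 - \sqrt{414} = 163224 - 3 \sqrt{46} \approx 1.632 \cdot 10^{5}$)
$\left(-127 + s{\left(6,B{\left(-2 \right)} \right)} 332\right) + N = \left(-127 + \left(-1 - 6\right) 332\right) + \left(163224 - 3 \sqrt{46}\right) = \left(-127 - 2324\right) + \left(163224 - 3 \sqrt{46}\right) = -2451 + \left(163224 - 3 \sqrt{46}\right) = 160773 - 3 \sqrt{46}$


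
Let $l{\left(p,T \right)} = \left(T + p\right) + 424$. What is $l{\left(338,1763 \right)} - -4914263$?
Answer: $4916788$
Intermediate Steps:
$l{\left(p,T \right)} = 424 + T + p$
$l{\left(338,1763 \right)} - -4914263 = \left(424 + 1763 + 338\right) - -4914263 = 2525 + 4914263 = 4916788$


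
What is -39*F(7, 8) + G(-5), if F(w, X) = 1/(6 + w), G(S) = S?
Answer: -8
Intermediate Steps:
-39*F(7, 8) + G(-5) = -39/(6 + 7) - 5 = -39/13 - 5 = -39*1/13 - 5 = -3 - 5 = -8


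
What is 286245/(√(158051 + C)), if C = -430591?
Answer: -57249*I*√68135/27254 ≈ -548.31*I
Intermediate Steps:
286245/(√(158051 + C)) = 286245/(√(158051 - 430591)) = 286245/(√(-272540)) = 286245/((2*I*√68135)) = 286245*(-I*√68135/136270) = -57249*I*√68135/27254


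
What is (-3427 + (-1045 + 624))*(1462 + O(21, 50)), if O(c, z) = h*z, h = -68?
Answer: 7457424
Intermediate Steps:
O(c, z) = -68*z
(-3427 + (-1045 + 624))*(1462 + O(21, 50)) = (-3427 + (-1045 + 624))*(1462 - 68*50) = (-3427 - 421)*(1462 - 3400) = -3848*(-1938) = 7457424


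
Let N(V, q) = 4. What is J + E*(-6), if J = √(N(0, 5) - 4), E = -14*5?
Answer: 420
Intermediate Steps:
E = -70
J = 0 (J = √(4 - 4) = √0 = 0)
J + E*(-6) = 0 - 70*(-6) = 0 + 420 = 420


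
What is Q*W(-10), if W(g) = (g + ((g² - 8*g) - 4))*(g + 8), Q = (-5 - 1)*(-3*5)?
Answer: -29880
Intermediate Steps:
Q = 90 (Q = -6*(-15) = 90)
W(g) = (8 + g)*(-4 + g² - 7*g) (W(g) = (g + (-4 + g² - 8*g))*(8 + g) = (-4 + g² - 7*g)*(8 + g) = (8 + g)*(-4 + g² - 7*g))
Q*W(-10) = 90*(-32 + (-10)² + (-10)³ - 60*(-10)) = 90*(-32 + 100 - 1000 + 600) = 90*(-332) = -29880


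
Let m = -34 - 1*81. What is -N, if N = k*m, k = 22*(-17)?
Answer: -43010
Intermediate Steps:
m = -115 (m = -34 - 81 = -115)
k = -374
N = 43010 (N = -374*(-115) = 43010)
-N = -1*43010 = -43010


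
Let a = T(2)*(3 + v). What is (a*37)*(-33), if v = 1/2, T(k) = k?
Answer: -8547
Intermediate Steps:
v = 1/2 ≈ 0.50000
a = 7 (a = 2*(3 + 1/2) = 2*(7/2) = 7)
(a*37)*(-33) = (7*37)*(-33) = 259*(-33) = -8547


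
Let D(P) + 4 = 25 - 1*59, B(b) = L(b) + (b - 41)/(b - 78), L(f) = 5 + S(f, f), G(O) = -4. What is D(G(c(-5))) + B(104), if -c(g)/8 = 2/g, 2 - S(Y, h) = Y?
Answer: -3447/26 ≈ -132.58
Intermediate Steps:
S(Y, h) = 2 - Y
c(g) = -16/g
L(f) = 7 - f (L(f) = 5 + (2 - f) = 7 - f)
B(b) = 7 - b + (-41 + b)/(-78 + b) (B(b) = (7 - b) + (b - 41)/(b - 78) = (7 - b) + (-41 + b)/(-78 + b) = 7 - b + (-41 + b)/(-78 + b))
D(P) = -38 (D(P) = -4 + (25 - 1*59) = -4 + (25 - 59) = -4 - 34 = -38)
D(G(c(-5))) + B(104) = -38 + (-587 - 1*104**2 + 86*104)/(-78 + 104) = -38 + (-587 - 1*10816 + 8944)/26 = -38 + (-587 - 10816 + 8944)/26 = -38 + (1/26)*(-2459) = -38 - 2459/26 = -3447/26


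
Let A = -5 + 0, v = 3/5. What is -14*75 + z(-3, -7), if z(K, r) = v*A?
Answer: -1053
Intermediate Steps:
v = 3/5 (v = 3*(1/5) = 3/5 ≈ 0.60000)
A = -5
z(K, r) = -3 (z(K, r) = (3/5)*(-5) = -3)
-14*75 + z(-3, -7) = -14*75 - 3 = -1050 - 3 = -1053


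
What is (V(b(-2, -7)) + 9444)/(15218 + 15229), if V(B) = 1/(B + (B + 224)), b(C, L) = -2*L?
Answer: 2379889/7672644 ≈ 0.31018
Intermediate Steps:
V(B) = 1/(224 + 2*B) (V(B) = 1/(B + (224 + B)) = 1/(224 + 2*B))
(V(b(-2, -7)) + 9444)/(15218 + 15229) = (1/(2*(112 - 2*(-7))) + 9444)/(15218 + 15229) = (1/(2*(112 + 14)) + 9444)/30447 = ((½)/126 + 9444)*(1/30447) = ((½)*(1/126) + 9444)*(1/30447) = (1/252 + 9444)*(1/30447) = (2379889/252)*(1/30447) = 2379889/7672644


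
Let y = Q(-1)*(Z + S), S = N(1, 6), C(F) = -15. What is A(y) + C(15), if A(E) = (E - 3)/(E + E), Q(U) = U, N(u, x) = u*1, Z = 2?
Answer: -14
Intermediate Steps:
N(u, x) = u
S = 1
y = -3 (y = -(2 + 1) = -1*3 = -3)
A(E) = (-3 + E)/(2*E) (A(E) = (-3 + E)/((2*E)) = (-3 + E)*(1/(2*E)) = (-3 + E)/(2*E))
A(y) + C(15) = (½)*(-3 - 3)/(-3) - 15 = (½)*(-⅓)*(-6) - 15 = 1 - 15 = -14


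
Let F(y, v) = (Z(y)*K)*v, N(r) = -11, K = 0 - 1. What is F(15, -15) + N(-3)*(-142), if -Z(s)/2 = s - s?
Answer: 1562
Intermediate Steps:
K = -1
Z(s) = 0 (Z(s) = -2*(s - s) = -2*0 = 0)
F(y, v) = 0 (F(y, v) = (0*(-1))*v = 0*v = 0)
F(15, -15) + N(-3)*(-142) = 0 - 11*(-142) = 0 + 1562 = 1562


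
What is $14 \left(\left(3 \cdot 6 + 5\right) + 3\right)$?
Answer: $364$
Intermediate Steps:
$14 \left(\left(3 \cdot 6 + 5\right) + 3\right) = 14 \left(\left(18 + 5\right) + 3\right) = 14 \left(23 + 3\right) = 14 \cdot 26 = 364$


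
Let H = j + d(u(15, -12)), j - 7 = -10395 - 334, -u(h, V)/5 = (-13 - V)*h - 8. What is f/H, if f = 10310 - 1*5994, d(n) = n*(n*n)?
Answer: 4316/1510153 ≈ 0.0028580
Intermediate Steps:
u(h, V) = 40 - 5*h*(-13 - V) (u(h, V) = -5*((-13 - V)*h - 8) = -5*(h*(-13 - V) - 8) = -5*(-8 + h*(-13 - V)) = 40 - 5*h*(-13 - V))
d(n) = n**3 (d(n) = n*n**2 = n**3)
j = -10722 (j = 7 + (-10395 - 334) = 7 - 10729 = -10722)
f = 4316 (f = 10310 - 5994 = 4316)
H = 1510153 (H = -10722 + (40 + 65*15 + 5*(-12)*15)**3 = -10722 + (40 + 975 - 900)**3 = -10722 + 115**3 = -10722 + 1520875 = 1510153)
f/H = 4316/1510153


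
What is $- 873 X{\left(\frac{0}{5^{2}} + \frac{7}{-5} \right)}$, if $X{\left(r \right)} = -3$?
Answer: $2619$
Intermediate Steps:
$- 873 X{\left(\frac{0}{5^{2}} + \frac{7}{-5} \right)} = \left(-873\right) \left(-3\right) = 2619$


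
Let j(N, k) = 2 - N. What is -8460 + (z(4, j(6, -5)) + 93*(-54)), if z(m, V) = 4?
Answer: -13478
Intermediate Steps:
-8460 + (z(4, j(6, -5)) + 93*(-54)) = -8460 + (4 + 93*(-54)) = -8460 + (4 - 5022) = -8460 - 5018 = -13478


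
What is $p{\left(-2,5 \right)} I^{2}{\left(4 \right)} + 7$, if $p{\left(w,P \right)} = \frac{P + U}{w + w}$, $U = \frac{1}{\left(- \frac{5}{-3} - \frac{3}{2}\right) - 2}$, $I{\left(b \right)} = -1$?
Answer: $\frac{259}{44} \approx 5.8864$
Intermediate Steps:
$U = - \frac{6}{11}$ ($U = \frac{1}{\left(\left(-5\right) \left(- \frac{1}{3}\right) - \frac{3}{2}\right) - 2} = \frac{1}{\left(\frac{5}{3} - \frac{3}{2}\right) - 2} = \frac{1}{\frac{1}{6} - 2} = \frac{1}{- \frac{11}{6}} = - \frac{6}{11} \approx -0.54545$)
$p{\left(w,P \right)} = \frac{- \frac{6}{11} + P}{2 w}$ ($p{\left(w,P \right)} = \frac{P - \frac{6}{11}}{w + w} = \frac{- \frac{6}{11} + P}{2 w}$)
$p{\left(-2,5 \right)} I^{2}{\left(4 \right)} + 7 = \frac{-6 + 11 \cdot 5}{22 \left(-2\right)} \left(-1\right)^{2} + 7 = \frac{1}{22} \left(- \frac{1}{2}\right) \left(-6 + 55\right) 1 + 7 = \frac{1}{22} \left(- \frac{1}{2}\right) 49 \cdot 1 + 7 = \left(- \frac{49}{44}\right) 1 + 7 = - \frac{49}{44} + 7 = \frac{259}{44}$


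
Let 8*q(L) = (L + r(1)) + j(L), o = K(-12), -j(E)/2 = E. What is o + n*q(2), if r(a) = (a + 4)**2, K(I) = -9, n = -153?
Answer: -3591/8 ≈ -448.88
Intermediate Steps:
j(E) = -2*E
r(a) = (4 + a)**2
o = -9
q(L) = 25/8 - L/8 (q(L) = ((L + (4 + 1)**2) - 2*L)/8 = ((L + 5**2) - 2*L)/8 = ((L + 25) - 2*L)/8 = ((25 + L) - 2*L)/8 = (25 - L)/8 = 25/8 - L/8)
o + n*q(2) = -9 - 153*(25/8 - 1/8*2) = -9 - 153*(25/8 - 1/4) = -9 - 153*23/8 = -9 - 3519/8 = -3591/8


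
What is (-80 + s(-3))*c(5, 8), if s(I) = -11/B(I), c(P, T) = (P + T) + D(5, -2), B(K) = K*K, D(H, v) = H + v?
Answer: -11696/9 ≈ -1299.6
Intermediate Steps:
B(K) = K²
c(P, T) = 3 + P + T (c(P, T) = (P + T) + (5 - 2) = (P + T) + 3 = 3 + P + T)
s(I) = -11/I²
(-80 + s(-3))*c(5, 8) = (-80 - 11/(-3)²)*(3 + 5 + 8) = (-80 - 11*⅑)*16 = (-80 - 11/9)*16 = -731/9*16 = -11696/9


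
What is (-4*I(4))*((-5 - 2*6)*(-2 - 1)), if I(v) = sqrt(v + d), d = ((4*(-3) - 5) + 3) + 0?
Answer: -204*I*sqrt(10) ≈ -645.1*I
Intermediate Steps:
d = -14 (d = ((-12 - 5) + 3) + 0 = (-17 + 3) + 0 = -14 + 0 = -14)
I(v) = sqrt(-14 + v) (I(v) = sqrt(v - 14) = sqrt(-14 + v))
(-4*I(4))*((-5 - 2*6)*(-2 - 1)) = (-4*sqrt(-14 + 4))*((-5 - 2*6)*(-2 - 1)) = (-4*I*sqrt(10))*((-5 - 12)*(-3)) = (-4*I*sqrt(10))*(-17*(-3)) = -4*I*sqrt(10)*51 = -204*I*sqrt(10)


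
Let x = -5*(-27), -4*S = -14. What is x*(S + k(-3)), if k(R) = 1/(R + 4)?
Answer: 1215/2 ≈ 607.50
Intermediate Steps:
k(R) = 1/(4 + R)
S = 7/2 (S = -¼*(-14) = 7/2 ≈ 3.5000)
x = 135
x*(S + k(-3)) = 135*(7/2 + 1/(4 - 3)) = 135*(7/2 + 1/1) = 135*(7/2 + 1) = 135*(9/2) = 1215/2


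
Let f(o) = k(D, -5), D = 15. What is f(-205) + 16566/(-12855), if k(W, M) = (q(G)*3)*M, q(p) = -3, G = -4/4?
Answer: 187303/4285 ≈ 43.711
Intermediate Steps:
G = -1 (G = -4*¼ = -1)
k(W, M) = -9*M (k(W, M) = (-3*3)*M = -9*M)
f(o) = 45 (f(o) = -9*(-5) = 45)
f(-205) + 16566/(-12855) = 45 + 16566/(-12855) = 45 + 16566*(-1/12855) = 45 - 5522/4285 = 187303/4285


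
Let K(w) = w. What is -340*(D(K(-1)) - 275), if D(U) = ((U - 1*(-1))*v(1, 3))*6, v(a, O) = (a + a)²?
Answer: 93500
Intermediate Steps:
v(a, O) = 4*a² (v(a, O) = (2*a)² = 4*a²)
D(U) = 24 + 24*U (D(U) = ((U - 1*(-1))*(4*1²))*6 = ((U + 1)*(4*1))*6 = ((1 + U)*4)*6 = (4 + 4*U)*6 = 24 + 24*U)
-340*(D(K(-1)) - 275) = -340*((24 + 24*(-1)) - 275) = -340*((24 - 24) - 275) = -340*(0 - 275) = -340*(-275) = 93500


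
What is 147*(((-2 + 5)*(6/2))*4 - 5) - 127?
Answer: 4430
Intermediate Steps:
147*(((-2 + 5)*(6/2))*4 - 5) - 127 = 147*((3*(6*(1/2)))*4 - 5) - 127 = 147*((3*3)*4 - 5) - 127 = 147*(9*4 - 5) - 127 = 147*(36 - 5) - 127 = 147*31 - 127 = 4557 - 127 = 4430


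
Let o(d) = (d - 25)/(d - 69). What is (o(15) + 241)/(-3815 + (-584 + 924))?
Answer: -6512/93825 ≈ -0.069406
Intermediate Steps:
o(d) = (-25 + d)/(-69 + d)
(o(15) + 241)/(-3815 + (-584 + 924)) = ((-25 + 15)/(-69 + 15) + 241)/(-3815 + (-584 + 924)) = (-10/(-54) + 241)/(-3815 + 340) = (-1/54*(-10) + 241)/(-3475) = (5/27 + 241)*(-1/3475) = (6512/27)*(-1/3475) = -6512/93825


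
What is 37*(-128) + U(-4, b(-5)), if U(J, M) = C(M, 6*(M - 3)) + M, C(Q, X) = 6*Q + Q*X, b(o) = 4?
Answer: -4684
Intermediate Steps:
U(J, M) = M + M*(-12 + 6*M) (U(J, M) = M*(6 + 6*(M - 3)) + M = M*(6 + 6*(-3 + M)) + M = M*(6 + (-18 + 6*M)) + M = M*(-12 + 6*M) + M = M + M*(-12 + 6*M))
37*(-128) + U(-4, b(-5)) = 37*(-128) + 4*(-11 + 6*4) = -4736 + 4*(-11 + 24) = -4736 + 4*13 = -4736 + 52 = -4684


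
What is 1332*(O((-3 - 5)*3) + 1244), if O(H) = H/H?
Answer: 1658340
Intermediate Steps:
O(H) = 1
1332*(O((-3 - 5)*3) + 1244) = 1332*(1 + 1244) = 1332*1245 = 1658340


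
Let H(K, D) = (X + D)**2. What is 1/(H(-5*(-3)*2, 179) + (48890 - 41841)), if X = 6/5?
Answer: 25/988026 ≈ 2.5303e-5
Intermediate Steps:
X = 6/5 (X = 6*(1/5) = 6/5 ≈ 1.2000)
H(K, D) = (6/5 + D)**2
1/(H(-5*(-3)*2, 179) + (48890 - 41841)) = 1/((6 + 5*179)**2/25 + (48890 - 41841)) = 1/((6 + 895)**2/25 + 7049) = 1/((1/25)*901**2 + 7049) = 1/((1/25)*811801 + 7049) = 1/(811801/25 + 7049) = 1/(988026/25) = 25/988026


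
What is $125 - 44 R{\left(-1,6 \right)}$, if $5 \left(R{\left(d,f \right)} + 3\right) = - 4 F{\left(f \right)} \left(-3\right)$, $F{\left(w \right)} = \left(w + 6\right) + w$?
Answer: $- \frac{8219}{5} \approx -1643.8$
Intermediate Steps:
$F{\left(w \right)} = 6 + 2 w$ ($F{\left(w \right)} = \left(6 + w\right) + w = 6 + 2 w$)
$R{\left(d,f \right)} = \frac{57}{5} + \frac{24 f}{5}$ ($R{\left(d,f \right)} = -3 + \frac{- 4 \left(6 + 2 f\right) \left(-3\right)}{5} = -3 + \frac{\left(-24 - 8 f\right) \left(-3\right)}{5} = -3 + \frac{72 + 24 f}{5} = -3 + \left(\frac{72}{5} + \frac{24 f}{5}\right) = \frac{57}{5} + \frac{24 f}{5}$)
$125 - 44 R{\left(-1,6 \right)} = 125 - 44 \left(\frac{57}{5} + \frac{24}{5} \cdot 6\right) = 125 - 44 \left(\frac{57}{5} + \frac{144}{5}\right) = 125 - \frac{8844}{5} = - \frac{8219}{5}$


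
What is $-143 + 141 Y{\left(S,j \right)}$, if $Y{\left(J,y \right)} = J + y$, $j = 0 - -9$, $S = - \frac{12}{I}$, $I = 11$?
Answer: $\frac{10694}{11} \approx 972.18$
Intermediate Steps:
$S = - \frac{12}{11} \approx -1.0909$
$j = 9$ ($j = 0 + 9 = 9$)
$-143 + 141 Y{\left(S,j \right)} = -143 + 141 \left(- \frac{12}{11} + 9\right) = -143 + 141 \cdot \frac{87}{11} = -143 + \frac{12267}{11} = \frac{10694}{11}$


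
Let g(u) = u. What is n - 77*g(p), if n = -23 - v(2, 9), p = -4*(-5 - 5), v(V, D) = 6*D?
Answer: -3157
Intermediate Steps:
p = 40 (p = -4*(-10) = 40)
n = -77 (n = -23 - 6*9 = -23 - 1*54 = -23 - 54 = -77)
n - 77*g(p) = -77 - 77*40 = -77 - 3080 = -3157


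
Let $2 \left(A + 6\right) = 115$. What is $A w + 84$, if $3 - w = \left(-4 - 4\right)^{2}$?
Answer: $- \frac{6115}{2} \approx -3057.5$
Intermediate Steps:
$A = \frac{103}{2}$ ($A = -6 + \frac{1}{2} \cdot 115 = -6 + \frac{115}{2} = \frac{103}{2} \approx 51.5$)
$w = -61$ ($w = 3 - \left(-4 - 4\right)^{2} = 3 - \left(-8\right)^{2} = 3 - 64 = -61$)
$A w + 84 = \frac{103}{2} \left(-61\right) + 84 = - \frac{6283}{2} + 84 = - \frac{6115}{2}$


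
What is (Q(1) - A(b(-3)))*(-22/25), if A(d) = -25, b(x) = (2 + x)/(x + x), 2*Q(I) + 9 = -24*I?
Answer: -187/25 ≈ -7.4800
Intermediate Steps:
Q(I) = -9/2 - 12*I (Q(I) = -9/2 + (-24*I)/2 = -9/2 - 12*I)
b(x) = (2 + x)/(2*x) (b(x) = (2 + x)/((2*x)) = (2 + x)*(1/(2*x)) = (2 + x)/(2*x))
(Q(1) - A(b(-3)))*(-22/25) = ((-9/2 - 12*1) - 1*(-25))*(-22/25) = ((-9/2 - 12) + 25)*(-22*1/25) = (-33/2 + 25)*(-22/25) = (17/2)*(-22/25) = -187/25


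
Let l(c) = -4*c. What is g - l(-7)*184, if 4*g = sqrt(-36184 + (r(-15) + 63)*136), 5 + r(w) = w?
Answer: -5152 + 2*I*sqrt(474) ≈ -5152.0 + 43.543*I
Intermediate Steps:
r(w) = -5 + w
g = 2*I*sqrt(474) (g = sqrt(-36184 + ((-5 - 15) + 63)*136)/4 = sqrt(-36184 + (-20 + 63)*136)/4 = sqrt(-36184 + 43*136)/4 = sqrt(-36184 + 5848)/4 = sqrt(-30336)/4 = (8*I*sqrt(474))/4 = 2*I*sqrt(474) ≈ 43.543*I)
g - l(-7)*184 = 2*I*sqrt(474) - (-4*(-7))*184 = 2*I*sqrt(474) - 28*184 = 2*I*sqrt(474) - 1*5152 = 2*I*sqrt(474) - 5152 = -5152 + 2*I*sqrt(474)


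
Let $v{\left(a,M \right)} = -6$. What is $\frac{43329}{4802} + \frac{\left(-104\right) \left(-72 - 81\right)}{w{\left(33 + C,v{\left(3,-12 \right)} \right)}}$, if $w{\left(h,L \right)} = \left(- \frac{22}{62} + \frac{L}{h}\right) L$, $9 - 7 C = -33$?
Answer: $\frac{5141048757}{984410} \approx 5222.5$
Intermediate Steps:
$C = 6$ ($C = \frac{9}{7} - - \frac{33}{7} = \frac{9}{7} + \frac{33}{7} = 6$)
$w{\left(h,L \right)} = L \left(- \frac{11}{31} + \frac{L}{h}\right)$ ($w{\left(h,L \right)} = \left(\left(-22\right) \frac{1}{62} + \frac{L}{h}\right) L = \left(- \frac{11}{31} + \frac{L}{h}\right) L = L \left(- \frac{11}{31} + \frac{L}{h}\right)$)
$\frac{43329}{4802} + \frac{\left(-104\right) \left(-72 - 81\right)}{w{\left(33 + C,v{\left(3,-12 \right)} \right)}} = \frac{43329}{4802} + \frac{\left(-104\right) \left(-72 - 81\right)}{\left(- \frac{11}{31}\right) \left(-6\right) + \frac{\left(-6\right)^{2}}{33 + 6}} = 43329 \cdot \frac{1}{4802} + \frac{\left(-104\right) \left(-153\right)}{\frac{66}{31} + \frac{36}{39}} = \frac{43329}{4802} + \frac{15912}{\frac{66}{31} + 36 \cdot \frac{1}{39}} = \frac{43329}{4802} + \frac{15912}{\frac{66}{31} + \frac{12}{13}} = \frac{43329}{4802} + \frac{15912}{\frac{1230}{403}} = \frac{43329}{4802} + 15912 \cdot \frac{403}{1230} = \frac{43329}{4802} + \frac{1068756}{205} = \frac{5141048757}{984410}$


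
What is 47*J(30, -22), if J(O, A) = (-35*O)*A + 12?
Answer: 1086264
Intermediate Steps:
J(O, A) = 12 - 35*A*O (J(O, A) = -35*A*O + 12 = 12 - 35*A*O)
47*J(30, -22) = 47*(12 - 35*(-22)*30) = 47*(12 + 23100) = 47*23112 = 1086264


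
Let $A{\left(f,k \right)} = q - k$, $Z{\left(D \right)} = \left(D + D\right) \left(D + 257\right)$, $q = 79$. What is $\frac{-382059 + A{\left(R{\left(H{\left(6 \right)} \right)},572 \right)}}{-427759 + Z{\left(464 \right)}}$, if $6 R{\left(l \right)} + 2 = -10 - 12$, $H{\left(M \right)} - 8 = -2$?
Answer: $- \frac{382552}{241329} \approx -1.5852$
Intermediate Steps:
$H{\left(M \right)} = 6$ ($H{\left(M \right)} = 8 - 2 = 6$)
$R{\left(l \right)} = -4$ ($R{\left(l \right)} = - \frac{1}{3} + \frac{-10 - 12}{6} = - \frac{1}{3} + \frac{1}{6} \left(-22\right) = - \frac{1}{3} - \frac{11}{3} = -4$)
$Z{\left(D \right)} = 2 D \left(257 + D\right)$
$A{\left(f,k \right)} = 79 - k$
$\frac{-382059 + A{\left(R{\left(H{\left(6 \right)} \right)},572 \right)}}{-427759 + Z{\left(464 \right)}} = \frac{-382059 + \left(79 - 572\right)}{-427759 + 2 \cdot 464 \left(257 + 464\right)} = \frac{-382059 + \left(79 - 572\right)}{-427759 + 2 \cdot 464 \cdot 721} = \frac{-382059 - 493}{-427759 + 669088} = - \frac{382552}{241329}$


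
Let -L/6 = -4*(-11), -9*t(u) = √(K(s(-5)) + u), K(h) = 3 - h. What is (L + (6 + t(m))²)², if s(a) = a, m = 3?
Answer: 340789153/6561 + 147656*√11/243 ≈ 53957.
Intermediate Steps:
t(u) = -√(8 + u)/9 (t(u) = -√((3 - 1*(-5)) + u)/9 = -√((3 + 5) + u)/9 = -√(8 + u)/9)
L = -264 (L = -(-24)*(-11) = -6*44 = -264)
(L + (6 + t(m))²)² = (-264 + (6 - √(8 + 3)/9)²)² = (-264 + (6 - √11/9)²)²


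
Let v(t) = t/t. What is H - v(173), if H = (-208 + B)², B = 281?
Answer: 5328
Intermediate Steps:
v(t) = 1
H = 5329 (H = (-208 + 281)² = 73² = 5329)
H - v(173) = 5329 - 1*1 = 5329 - 1 = 5328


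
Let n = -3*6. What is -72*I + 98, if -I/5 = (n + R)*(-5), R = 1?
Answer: 30698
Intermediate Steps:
n = -18
I = -425 (I = -5*(-18 + 1)*(-5) = -(-85)*(-5) = -5*85 = -425)
-72*I + 98 = -72*(-425) + 98 = 30600 + 98 = 30698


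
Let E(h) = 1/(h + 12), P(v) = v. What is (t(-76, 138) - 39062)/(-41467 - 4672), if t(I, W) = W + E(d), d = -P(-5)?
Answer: 661707/784363 ≈ 0.84362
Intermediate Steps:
d = 5 (d = -1*(-5) = 5)
E(h) = 1/(12 + h)
t(I, W) = 1/17 + W (t(I, W) = W + 1/(12 + 5) = W + 1/17 = 1/17 + W)
(t(-76, 138) - 39062)/(-41467 - 4672) = ((1/17 + 138) - 39062)/(-41467 - 4672) = (2347/17 - 39062)/(-46139) = -661707/17*(-1/46139) = 661707/784363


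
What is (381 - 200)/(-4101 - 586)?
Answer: -181/4687 ≈ -0.038617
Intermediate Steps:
(381 - 200)/(-4101 - 586) = 181/(-4687) = 181*(-1/4687) = -181/4687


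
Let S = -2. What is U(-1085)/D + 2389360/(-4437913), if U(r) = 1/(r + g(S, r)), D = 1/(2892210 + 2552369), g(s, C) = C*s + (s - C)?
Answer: 24157387791147/9621395384 ≈ 2510.8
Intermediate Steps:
g(s, C) = s - C + C*s
D = 1/5444579 ≈ 1.8367e-7
U(r) = 1/(-2 - 2*r) (U(r) = 1/(r + (-2 - r + r*(-2))) = 1/(r + (-2 - r - 2*r)) = 1/(r + (-2 - 3*r)) = 1/(-2 - 2*r))
U(-1085)/D + 2389360/(-4437913) = (1/(2*(-1 - 1*(-1085))))/(1/5444579) + 2389360/(-4437913) = (1/(2*(-1 + 1085)))*5444579 + 2389360*(-1/4437913) = ((1/2)/1084)*5444579 - 2389360/4437913 = ((1/2)*(1/1084))*5444579 - 2389360/4437913 = (1/2168)*5444579 - 2389360/4437913 = 5444579/2168 - 2389360/4437913 = 24157387791147/9621395384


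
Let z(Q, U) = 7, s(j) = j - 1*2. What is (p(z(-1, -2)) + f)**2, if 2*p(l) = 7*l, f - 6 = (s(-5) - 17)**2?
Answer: 1471369/4 ≈ 3.6784e+5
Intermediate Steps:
s(j) = -2 + j (s(j) = j - 2 = -2 + j)
f = 582 (f = 6 + ((-2 - 5) - 17)**2 = 6 + (-7 - 17)**2 = 6 + (-24)**2 = 6 + 576 = 582)
p(l) = 7*l/2 (p(l) = (7*l)/2 = 7*l/2)
(p(z(-1, -2)) + f)**2 = ((7/2)*7 + 582)**2 = (49/2 + 582)**2 = (1213/2)**2 = 1471369/4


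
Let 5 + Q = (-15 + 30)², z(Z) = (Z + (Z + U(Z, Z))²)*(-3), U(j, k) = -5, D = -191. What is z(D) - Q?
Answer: -114895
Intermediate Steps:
z(Z) = -3*Z - 3*(-5 + Z)² (z(Z) = (Z + (Z - 5)²)*(-3) = (Z + (-5 + Z)²)*(-3) = -3*Z - 3*(-5 + Z)²)
Q = 220 (Q = -5 + (-15 + 30)² = -5 + 15² = -5 + 225 = 220)
z(D) - Q = (-3*(-191) - 3*(-5 - 191)²) - 1*220 = (573 - 3*(-196)²) - 220 = (573 - 3*38416) - 220 = (573 - 115248) - 220 = -114675 - 220 = -114895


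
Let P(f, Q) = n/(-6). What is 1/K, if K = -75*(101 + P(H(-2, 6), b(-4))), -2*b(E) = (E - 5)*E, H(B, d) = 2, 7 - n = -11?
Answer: -1/7350 ≈ -0.00013605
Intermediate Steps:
n = 18 (n = 7 - 1*(-11) = 7 + 11 = 18)
b(E) = -E*(-5 + E)/2 (b(E) = -(E - 5)*E/2 = -(-5 + E)*E/2 = -E*(-5 + E)/2)
P(f, Q) = -3 (P(f, Q) = 18/(-6) = 18*(-1/6) = -3)
K = -7350 (K = -75*(101 - 3) = -75*98 = -7350)
1/K = 1/(-7350) = -1/7350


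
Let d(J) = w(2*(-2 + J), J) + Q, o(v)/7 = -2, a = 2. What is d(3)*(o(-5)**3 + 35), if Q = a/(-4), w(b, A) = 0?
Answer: 2709/2 ≈ 1354.5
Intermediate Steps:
o(v) = -14 (o(v) = 7*(-2) = -14)
Q = -1/2 (Q = 2/(-4) = 2*(-1/4) = -1/2 ≈ -0.50000)
d(J) = -1/2 (d(J) = 0 - 1/2 = -1/2)
d(3)*(o(-5)**3 + 35) = -((-14)**3 + 35)/2 = -(-2744 + 35)/2 = -1/2*(-2709) = 2709/2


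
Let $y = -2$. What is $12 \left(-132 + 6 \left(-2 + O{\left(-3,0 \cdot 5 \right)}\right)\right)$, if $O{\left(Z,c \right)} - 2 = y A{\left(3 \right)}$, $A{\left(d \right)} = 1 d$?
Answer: $-2016$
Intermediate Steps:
$A{\left(d \right)} = d$
$O{\left(Z,c \right)} = -4$ ($O{\left(Z,c \right)} = 2 - 6 = -4$)
$12 \left(-132 + 6 \left(-2 + O{\left(-3,0 \cdot 5 \right)}\right)\right) = 12 \left(-132 + 6 \left(-2 - 4\right)\right) = 12 \left(-132 + 6 \left(-6\right)\right) = 12 \left(-132 - 36\right) = 12 \left(-168\right) = -2016$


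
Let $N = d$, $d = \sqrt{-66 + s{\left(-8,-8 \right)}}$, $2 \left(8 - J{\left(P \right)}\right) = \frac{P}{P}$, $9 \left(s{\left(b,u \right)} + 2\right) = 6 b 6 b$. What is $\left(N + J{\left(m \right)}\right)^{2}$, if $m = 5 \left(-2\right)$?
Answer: $\frac{977}{4} + 30 \sqrt{47} \approx 449.92$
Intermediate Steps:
$m = -10$
$s{\left(b,u \right)} = -2 + 4 b^{2}$ ($s{\left(b,u \right)} = -2 + \frac{6 b 6 b}{9} = -2 + \frac{36 b b}{9} = -2 + \frac{36 b^{2}}{9} = -2 + 4 b^{2}$)
$J{\left(P \right)} = \frac{15}{2}$ ($J{\left(P \right)} = 8 - \frac{P \frac{1}{P}}{2} = 8 - \frac{1}{2} = \frac{15}{2}$)
$d = 2 \sqrt{47}$ ($d = \sqrt{-66 - \left(2 - 4 \left(-8\right)^{2}\right)} = \sqrt{-66 + \left(-2 + 4 \cdot 64\right)} = \sqrt{-66 + \left(-2 + 256\right)} = \sqrt{-66 + 254} = \sqrt{188} = 2 \sqrt{47} \approx 13.711$)
$N = 2 \sqrt{47} \approx 13.711$
$\left(N + J{\left(m \right)}\right)^{2} = \left(2 \sqrt{47} + \frac{15}{2}\right)^{2} = \left(\frac{15}{2} + 2 \sqrt{47}\right)^{2}$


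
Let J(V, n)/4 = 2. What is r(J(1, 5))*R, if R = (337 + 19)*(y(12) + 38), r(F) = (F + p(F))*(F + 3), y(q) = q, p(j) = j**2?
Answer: 14097600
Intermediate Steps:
J(V, n) = 8 (J(V, n) = 4*2 = 8)
r(F) = (3 + F)*(F + F**2) (r(F) = (F + F**2)*(F + 3) = (F + F**2)*(3 + F) = (3 + F)*(F + F**2))
R = 17800 (R = (337 + 19)*(12 + 38) = 356*50 = 17800)
r(J(1, 5))*R = (8*(3 + 8**2 + 4*8))*17800 = (8*(3 + 64 + 32))*17800 = (8*99)*17800 = 792*17800 = 14097600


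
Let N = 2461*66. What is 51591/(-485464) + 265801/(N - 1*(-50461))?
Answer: 118053763447/103348974568 ≈ 1.1423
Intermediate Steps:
N = 162426
51591/(-485464) + 265801/(N - 1*(-50461)) = 51591/(-485464) + 265801/(162426 - 1*(-50461)) = 51591*(-1/485464) + 265801/(162426 + 50461) = -51591/485464 + 265801/212887 = 118053763447/103348974568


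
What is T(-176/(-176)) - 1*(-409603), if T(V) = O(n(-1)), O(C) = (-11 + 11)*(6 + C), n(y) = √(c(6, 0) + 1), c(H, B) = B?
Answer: 409603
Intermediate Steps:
n(y) = 1 (n(y) = √(0 + 1) = √1 = 1)
O(C) = 0 (O(C) = 0*(6 + C) = 0)
T(V) = 0
T(-176/(-176)) - 1*(-409603) = 0 - 1*(-409603) = 0 + 409603 = 409603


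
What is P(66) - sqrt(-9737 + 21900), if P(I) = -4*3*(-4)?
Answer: 48 - sqrt(12163) ≈ -62.286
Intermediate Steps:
P(I) = 48 (P(I) = -12*(-4) = 48)
P(66) - sqrt(-9737 + 21900) = 48 - sqrt(-9737 + 21900) = 48 - sqrt(12163)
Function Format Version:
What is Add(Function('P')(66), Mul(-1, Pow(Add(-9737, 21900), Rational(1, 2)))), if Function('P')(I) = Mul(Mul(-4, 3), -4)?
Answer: Add(48, Mul(-1, Pow(12163, Rational(1, 2)))) ≈ -62.286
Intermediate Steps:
Function('P')(I) = 48 (Function('P')(I) = Mul(-12, -4) = 48)
Add(Function('P')(66), Mul(-1, Pow(Add(-9737, 21900), Rational(1, 2)))) = Add(48, Mul(-1, Pow(Add(-9737, 21900), Rational(1, 2)))) = Add(48, Mul(-1, Pow(12163, Rational(1, 2))))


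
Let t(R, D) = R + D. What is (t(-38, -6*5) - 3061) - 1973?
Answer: -5102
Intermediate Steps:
t(R, D) = D + R
(t(-38, -6*5) - 3061) - 1973 = ((-6*5 - 38) - 3061) - 1973 = ((-30 - 38) - 3061) - 1973 = (-68 - 3061) - 1973 = -3129 - 1973 = -5102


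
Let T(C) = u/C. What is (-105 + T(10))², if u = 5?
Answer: 43681/4 ≈ 10920.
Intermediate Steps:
T(C) = 5/C
(-105 + T(10))² = (-105 + 5/10)² = (-105 + 5*(⅒))² = (-105 + ½)² = (-209/2)² = 43681/4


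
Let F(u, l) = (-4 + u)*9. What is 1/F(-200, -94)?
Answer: -1/1836 ≈ -0.00054466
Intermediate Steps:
F(u, l) = -36 + 9*u
1/F(-200, -94) = 1/(-36 + 9*(-200)) = 1/(-36 - 1800) = 1/(-1836) = -1/1836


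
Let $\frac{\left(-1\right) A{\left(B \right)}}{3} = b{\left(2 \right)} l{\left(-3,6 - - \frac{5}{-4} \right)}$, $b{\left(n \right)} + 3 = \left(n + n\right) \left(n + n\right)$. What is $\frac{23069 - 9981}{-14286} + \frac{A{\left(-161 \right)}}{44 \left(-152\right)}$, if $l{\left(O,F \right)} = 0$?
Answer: $- \frac{6544}{7143} \approx -0.91614$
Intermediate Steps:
$b{\left(n \right)} = -3 + 4 n^{2}$ ($b{\left(n \right)} = -3 + \left(n + n\right) \left(n + n\right) = -3 + 2 n 2 n = -3 + 4 n^{2}$)
$A{\left(B \right)} = 0$ ($A{\left(B \right)} = - 3 \left(-3 + 4 \cdot 2^{2}\right) 0 = - 3 \left(-3 + 4 \cdot 4\right) 0 = - 3 \left(-3 + 16\right) 0 = - 3 \cdot 13 \cdot 0 = \left(-3\right) 0 = 0$)
$\frac{23069 - 9981}{-14286} + \frac{A{\left(-161 \right)}}{44 \left(-152\right)} = \frac{23069 - 9981}{-14286} + \frac{0}{44 \left(-152\right)} = \left(23069 - 9981\right) \left(- \frac{1}{14286}\right) + \frac{0}{-6688} = 13088 \left(- \frac{1}{14286}\right) + 0 \left(- \frac{1}{6688}\right) = - \frac{6544}{7143} + 0 = - \frac{6544}{7143}$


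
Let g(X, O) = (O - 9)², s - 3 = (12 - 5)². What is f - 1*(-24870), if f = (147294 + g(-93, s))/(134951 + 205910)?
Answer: 8477362213/340861 ≈ 24870.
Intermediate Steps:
s = 52 (s = 3 + (12 - 5)² = 3 + 7² = 3 + 49 = 52)
g(X, O) = (-9 + O)²
f = 149143/340861 (f = (147294 + (-9 + 52)²)/(134951 + 205910) = (147294 + 43²)/340861 = (147294 + 1849)*(1/340861) = 149143*(1/340861) = 149143/340861 ≈ 0.43755)
f - 1*(-24870) = 149143/340861 - 1*(-24870) = 149143/340861 + 24870 = 8477362213/340861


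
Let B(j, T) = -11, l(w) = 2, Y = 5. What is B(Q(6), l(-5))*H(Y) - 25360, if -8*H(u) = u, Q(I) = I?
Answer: -202825/8 ≈ -25353.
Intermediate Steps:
H(u) = -u/8
B(Q(6), l(-5))*H(Y) - 25360 = -(-11)*5/8 - 25360 = -11*(-5/8) - 25360 = 55/8 - 25360 = -202825/8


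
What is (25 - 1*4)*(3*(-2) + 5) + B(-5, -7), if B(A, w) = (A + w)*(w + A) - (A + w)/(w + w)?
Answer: 855/7 ≈ 122.14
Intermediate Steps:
B(A, w) = (A + w)² - (A + w)/(2*w) (B(A, w) = (A + w)*(A + w) - (A + w)/(2*w) = (A + w)² - (A + w)*1/(2*w) = (A + w)² - (A + w)/(2*w))
(25 - 1*4)*(3*(-2) + 5) + B(-5, -7) = (25 - 1*4)*(3*(-2) + 5) + (-½ + (-5 - 7)² - ½*(-5)/(-7)) = (25 - 4)*(-6 + 5) + (-½ + (-12)² - ½*(-5)*(-⅐)) = 21*(-1) + (-½ + 144 - 5/14) = -21 + 1002/7 = 855/7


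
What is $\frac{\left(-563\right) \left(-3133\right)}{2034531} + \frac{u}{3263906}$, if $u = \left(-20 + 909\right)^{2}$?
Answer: $\frac{7365067825825}{6640517938086} \approx 1.1091$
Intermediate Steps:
$u = 790321$ ($u = 889^{2} = 790321$)
$\frac{\left(-563\right) \left(-3133\right)}{2034531} + \frac{u}{3263906} = \frac{\left(-563\right) \left(-3133\right)}{2034531} + \frac{790321}{3263906} = 1763879 \cdot \frac{1}{2034531} + 790321 \cdot \frac{1}{3263906} = \frac{1763879}{2034531} + \frac{790321}{3263906} = \frac{7365067825825}{6640517938086}$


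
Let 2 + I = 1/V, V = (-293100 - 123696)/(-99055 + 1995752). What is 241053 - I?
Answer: 100472656477/416796 ≈ 2.4106e+5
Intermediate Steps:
V = -416796/1896697 ≈ -0.21975
I = -2730289/416796 (I = -2 + 1/(-416796/1896697) = -2 - 1896697/416796 = -2730289/416796 ≈ -6.5507)
241053 - I = 241053 - 1*(-2730289/416796) = 241053 + 2730289/416796 = 100472656477/416796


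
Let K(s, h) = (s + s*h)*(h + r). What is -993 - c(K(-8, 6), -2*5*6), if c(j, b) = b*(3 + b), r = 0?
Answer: -4413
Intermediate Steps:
K(s, h) = h*(s + h*s) (K(s, h) = (s + s*h)*(h + 0) = (s + h*s)*h = h*(s + h*s))
-993 - c(K(-8, 6), -2*5*6) = -993 - -2*5*6*(3 - 2*5*6) = -993 - (-10*6)*(3 - 10*6) = -993 - (-60)*(3 - 60) = -993 - (-60)*(-57) = -993 - 1*3420 = -993 - 3420 = -4413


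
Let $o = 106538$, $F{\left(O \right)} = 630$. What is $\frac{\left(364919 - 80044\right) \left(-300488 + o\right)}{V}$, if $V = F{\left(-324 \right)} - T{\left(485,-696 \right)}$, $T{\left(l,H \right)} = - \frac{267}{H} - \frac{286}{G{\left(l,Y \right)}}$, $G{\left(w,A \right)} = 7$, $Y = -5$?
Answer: $- \frac{89728446150000}{1088849} \approx -8.2407 \cdot 10^{7}$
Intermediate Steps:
$T{\left(l,H \right)} = - \frac{286}{7} - \frac{267}{H}$ ($T{\left(l,H \right)} = - \frac{267}{H} - \frac{286}{7} = - \frac{286}{7} - \frac{267}{H}$)
$V = \frac{1088849}{1624}$ ($V = 630 - \left(- \frac{286}{7} - \frac{267}{-696}\right) = 630 - \left(- \frac{286}{7} - - \frac{89}{232}\right) = 630 - \left(- \frac{286}{7} + \frac{89}{232}\right) = 630 - - \frac{65729}{1624} = 630 + \frac{65729}{1624} = \frac{1088849}{1624} \approx 670.47$)
$\frac{\left(364919 - 80044\right) \left(-300488 + o\right)}{V} = \frac{\left(364919 - 80044\right) \left(-300488 + 106538\right)}{\frac{1088849}{1624}} = 284875 \left(-193950\right) \frac{1624}{1088849} = \left(-55251506250\right) \frac{1624}{1088849} = - \frac{89728446150000}{1088849}$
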